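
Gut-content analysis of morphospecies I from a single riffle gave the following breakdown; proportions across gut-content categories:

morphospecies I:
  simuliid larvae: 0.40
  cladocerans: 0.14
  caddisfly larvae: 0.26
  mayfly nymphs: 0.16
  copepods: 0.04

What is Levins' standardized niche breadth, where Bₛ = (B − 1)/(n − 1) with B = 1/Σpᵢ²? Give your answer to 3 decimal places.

Σpᵢ² = 0.40² + 0.14² + 0.26² + 0.16² + 0.04² = 0.1600 + 0.0196 + 0.0676 + 0.0256 + 0.0016 = 0.2744
B = 1 / 0.2744 = 3.64431
Bₛ = (B − 1)/(n − 1) = (3.64431 − 1)/(5 − 1) = 2.64431/4 = 0.66108

0.661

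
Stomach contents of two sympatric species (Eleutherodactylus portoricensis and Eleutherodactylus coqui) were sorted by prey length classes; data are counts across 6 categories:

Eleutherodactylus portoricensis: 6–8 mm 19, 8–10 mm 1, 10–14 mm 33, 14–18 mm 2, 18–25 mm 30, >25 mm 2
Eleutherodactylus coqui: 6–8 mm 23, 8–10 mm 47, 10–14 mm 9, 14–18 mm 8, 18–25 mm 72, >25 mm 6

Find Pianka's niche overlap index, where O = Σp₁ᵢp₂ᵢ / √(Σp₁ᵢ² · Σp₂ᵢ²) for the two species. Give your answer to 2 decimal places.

Proportions for Eleutherodactylus portoricensis (n=87): 19/87=0.2184, 1/87=0.0115, 33/87=0.3793, 2/87=0.0230, 30/87=0.3448, 2/87=0.0230
Proportions for Eleutherodactylus coqui (n=165): 23/165=0.1394, 47/165=0.2848, 9/165=0.0545, 8/165=0.0485, 72/165=0.4364, 6/165=0.0364
Σ p₁ᵢp₂ᵢ = 0.030445 + 0.003275 + 0.020672 + 0.001116 + 0.150471 + 0.000837 = 0.206816
Σp_1ᵢ² = 0.2184² + 0.0115² + 0.3793² + 0.0230² + 0.3448² + 0.0230² = 0.047699 + 0.000132 + 0.143868 + 0.000529 + 0.118887 + 0.000529 = 0.311644
Σp_2ᵢ² = 0.1394² + 0.2848² + 0.0545² + 0.0485² + 0.4364² + 0.0364² = 0.019432 + 0.081111 + 0.002970 + 0.002352 + 0.190445 + 0.001325 = 0.297635
O = 0.206816 / √(0.311644 × 0.297635) = 0.206816 / 0.3045590 = 0.6791

0.68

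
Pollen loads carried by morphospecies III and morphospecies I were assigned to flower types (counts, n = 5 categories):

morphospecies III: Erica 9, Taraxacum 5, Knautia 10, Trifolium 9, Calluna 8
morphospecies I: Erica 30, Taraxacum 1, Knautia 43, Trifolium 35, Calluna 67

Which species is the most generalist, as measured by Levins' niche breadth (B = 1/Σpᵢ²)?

Proportions for morphospecies III (n=41): 9/41=0.2195, 5/41=0.1220, 10/41=0.2439, 9/41=0.2195, 8/41=0.1951
Proportions for morphospecies I (n=176): 30/176=0.1705, 1/176=0.0057, 43/176=0.2443, 35/176=0.1989, 67/176=0.3807
Σp_IIIᵢ² = 0.2195² + 0.1220² + 0.2439² + 0.2195² + 0.1951² = 0.048180 + 0.014884 + 0.059487 + 0.048180 + 0.038064 = 0.208795
B_III = 1 / 0.208795 = 4.7894
Σp_Iᵢ² = 0.1705² + 0.0057² + 0.2443² + 0.1989² + 0.3807² = 0.029070 + 0.000032 + 0.059682 + 0.039561 + 0.144932 = 0.273277
B_I = 1 / 0.273277 = 3.6593
Highest B → broadest niche (most generalist): morphospecies III (B = 4.79).

morphospecies III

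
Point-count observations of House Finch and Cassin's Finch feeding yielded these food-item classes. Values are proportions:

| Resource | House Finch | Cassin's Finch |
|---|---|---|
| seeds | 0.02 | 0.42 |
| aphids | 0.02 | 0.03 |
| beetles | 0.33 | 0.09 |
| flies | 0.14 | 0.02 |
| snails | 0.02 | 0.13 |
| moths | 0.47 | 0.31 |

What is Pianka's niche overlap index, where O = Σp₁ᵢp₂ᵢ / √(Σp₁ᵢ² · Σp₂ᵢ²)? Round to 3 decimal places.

Σ p₁ᵢp₂ᵢ = 0.0084 + 0.0006 + 0.0297 + 0.0028 + 0.0026 + 0.1457 = 0.1898
Σp_1ᵢ² = 0.02² + 0.02² + 0.33² + 0.14² + 0.02² + 0.47² = 0.0004 + 0.0004 + 0.1089 + 0.0196 + 0.0004 + 0.2209 = 0.3506
Σp_2ᵢ² = 0.42² + 0.03² + 0.09² + 0.02² + 0.13² + 0.31² = 0.1764 + 0.0009 + 0.0081 + 0.0004 + 0.0169 + 0.0961 = 0.2988
O = 0.1898 / √(0.3506 × 0.2988) = 0.1898 / 0.323665 = 0.58641

0.586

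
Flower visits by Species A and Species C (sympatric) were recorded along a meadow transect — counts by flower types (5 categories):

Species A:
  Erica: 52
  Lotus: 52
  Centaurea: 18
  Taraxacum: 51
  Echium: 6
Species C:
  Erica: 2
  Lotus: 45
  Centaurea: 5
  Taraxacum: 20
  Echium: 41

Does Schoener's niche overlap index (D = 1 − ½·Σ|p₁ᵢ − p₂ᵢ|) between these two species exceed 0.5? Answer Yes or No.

Proportions for Species A (n=179): 52/179=0.2905, 52/179=0.2905, 18/179=0.1006, 51/179=0.2849, 6/179=0.0335
Proportions for Species C (n=113): 2/113=0.0177, 45/113=0.3982, 5/113=0.0442, 20/113=0.1770, 41/113=0.3628
Σ|p₁ᵢ − p₂ᵢ| = 0.2728 + 0.1077 + 0.0564 + 0.1079 + 0.3293 = 0.8741
D = 1 − ½ × 0.8741 = 1 − 0.43705 = 0.56295
D = 0.56295 > 0.5 → Yes.

Yes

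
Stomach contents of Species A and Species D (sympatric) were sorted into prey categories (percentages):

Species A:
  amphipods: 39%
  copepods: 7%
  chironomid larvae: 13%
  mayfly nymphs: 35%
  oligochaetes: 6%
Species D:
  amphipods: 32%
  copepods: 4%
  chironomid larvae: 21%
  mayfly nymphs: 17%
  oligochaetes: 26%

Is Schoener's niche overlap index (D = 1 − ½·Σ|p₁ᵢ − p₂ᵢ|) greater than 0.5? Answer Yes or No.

Yes

Convert percentages to proportions (divide by 100).
Σ|p₁ᵢ − p₂ᵢ| = 0.07 + 0.03 + 0.08 + 0.18 + 0.20 = 0.56
D = 1 − ½ × 0.56 = 1 − 0.280 = 0.7200
D = 0.7200 > 0.5 → Yes.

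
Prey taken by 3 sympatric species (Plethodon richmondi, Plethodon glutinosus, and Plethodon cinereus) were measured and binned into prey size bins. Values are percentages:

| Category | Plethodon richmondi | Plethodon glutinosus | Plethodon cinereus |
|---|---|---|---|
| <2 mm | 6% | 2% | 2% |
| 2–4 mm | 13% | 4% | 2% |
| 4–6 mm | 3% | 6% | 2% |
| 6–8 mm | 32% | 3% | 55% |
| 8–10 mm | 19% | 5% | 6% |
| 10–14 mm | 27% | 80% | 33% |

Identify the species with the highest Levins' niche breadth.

Convert percentages to proportions (divide by 100).
Σp_richᵢ² = 0.06² + 0.13² + 0.03² + 0.32² + 0.19² + 0.27² = 0.0036 + 0.0169 + 0.0009 + 0.1024 + 0.0361 + 0.0729 = 0.2328
B_rich = 1 / 0.2328 = 4.2955
Σp_glutᵢ² = 0.02² + 0.04² + 0.06² + 0.03² + 0.05² + 0.80² = 0.0004 + 0.0016 + 0.0036 + 0.0009 + 0.0025 + 0.6400 = 0.6490
B_glut = 1 / 0.6490 = 1.5408
Σp_cineᵢ² = 0.02² + 0.02² + 0.02² + 0.55² + 0.06² + 0.33² = 0.0004 + 0.0004 + 0.0004 + 0.3025 + 0.0036 + 0.1089 = 0.4162
B_cine = 1 / 0.4162 = 2.4027
Highest B → broadest niche (most generalist): Plethodon richmondi (B = 4.30).

Plethodon richmondi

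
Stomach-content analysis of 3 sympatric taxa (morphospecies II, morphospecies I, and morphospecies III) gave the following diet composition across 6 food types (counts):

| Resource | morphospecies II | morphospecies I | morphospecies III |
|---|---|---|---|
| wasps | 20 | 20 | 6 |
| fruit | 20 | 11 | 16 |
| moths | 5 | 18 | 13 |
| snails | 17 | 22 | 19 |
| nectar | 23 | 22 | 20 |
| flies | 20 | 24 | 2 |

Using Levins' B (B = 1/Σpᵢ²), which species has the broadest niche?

Proportions for morphospecies II (n=105): 20/105=0.1905, 20/105=0.1905, 5/105=0.0476, 17/105=0.1619, 23/105=0.2190, 20/105=0.1905
Proportions for morphospecies I (n=117): 20/117=0.1709, 11/117=0.0940, 18/117=0.1538, 22/117=0.1880, 22/117=0.1880, 24/117=0.2051
Proportions for morphospecies III (n=76): 6/76=0.0789, 16/76=0.2105, 13/76=0.1711, 19/76=0.2500, 20/76=0.2632, 2/76=0.0263
Σp_IIᵢ² = 0.1905² + 0.1905² + 0.0476² + 0.1619² + 0.2190² + 0.1905² = 0.036290 + 0.036290 + 0.002266 + 0.026212 + 0.047961 + 0.036290 = 0.185309
B_II = 1 / 0.185309 = 5.3964
Σp_Iᵢ² = 0.1709² + 0.0940² + 0.1538² + 0.1880² + 0.1880² + 0.2051² = 0.029207 + 0.008836 + 0.023654 + 0.035344 + 0.035344 + 0.042066 = 0.174451
B_I = 1 / 0.174451 = 5.7323
Σp_IIIᵢ² = 0.0789² + 0.2105² + 0.1711² + 0.2500² + 0.2632² + 0.0263² = 0.006225 + 0.044310 + 0.029275 + 0.062500 + 0.069274 + 0.000692 = 0.212276
B_III = 1 / 0.212276 = 4.7108
Highest B → broadest niche (most generalist): morphospecies I (B = 5.73).

morphospecies I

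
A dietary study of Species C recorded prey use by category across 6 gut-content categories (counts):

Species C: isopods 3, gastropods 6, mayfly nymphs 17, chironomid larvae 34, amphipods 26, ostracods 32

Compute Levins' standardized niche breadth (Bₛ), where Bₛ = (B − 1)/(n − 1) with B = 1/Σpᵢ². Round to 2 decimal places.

0.67

Proportions for Species C (n=118): 3/118=0.0254, 6/118=0.0508, 17/118=0.1441, 34/118=0.2881, 26/118=0.2203, 32/118=0.2712
Σpᵢ² = 0.0254² + 0.0508² + 0.1441² + 0.2881² + 0.2203² + 0.2712² = 0.000645 + 0.002581 + 0.020765 + 0.083002 + 0.048532 + 0.073549 = 0.229074
B = 1 / 0.229074 = 4.3654
Bₛ = (B − 1)/(n − 1) = (4.3654 − 1)/(6 − 1) = 3.3654/5 = 0.6731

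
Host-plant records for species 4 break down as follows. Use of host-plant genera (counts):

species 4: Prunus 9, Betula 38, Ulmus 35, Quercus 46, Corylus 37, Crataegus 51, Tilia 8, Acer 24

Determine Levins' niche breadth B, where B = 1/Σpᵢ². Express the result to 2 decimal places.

6.49

Proportions for species 4 (n=248): 9/248=0.0363, 38/248=0.1532, 35/248=0.1411, 46/248=0.1855, 37/248=0.1492, 51/248=0.2056, 8/248=0.0323, 24/248=0.0968
Σpᵢ² = 0.0363² + 0.1532² + 0.1411² + 0.1855² + 0.1492² + 0.2056² + 0.0323² + 0.0968² = 0.001318 + 0.023470 + 0.019909 + 0.034410 + 0.022261 + 0.042271 + 0.001043 + 0.009370 = 0.154052
B = 1 / 0.154052 = 6.4913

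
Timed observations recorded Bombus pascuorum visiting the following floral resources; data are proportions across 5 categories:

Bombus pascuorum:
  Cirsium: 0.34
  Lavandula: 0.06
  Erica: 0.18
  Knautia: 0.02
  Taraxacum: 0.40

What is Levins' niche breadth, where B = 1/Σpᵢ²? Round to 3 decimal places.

3.205

Σpᵢ² = 0.34² + 0.06² + 0.18² + 0.02² + 0.40² = 0.1156 + 0.0036 + 0.0324 + 0.0004 + 0.1600 = 0.3120
B = 1 / 0.3120 = 3.20513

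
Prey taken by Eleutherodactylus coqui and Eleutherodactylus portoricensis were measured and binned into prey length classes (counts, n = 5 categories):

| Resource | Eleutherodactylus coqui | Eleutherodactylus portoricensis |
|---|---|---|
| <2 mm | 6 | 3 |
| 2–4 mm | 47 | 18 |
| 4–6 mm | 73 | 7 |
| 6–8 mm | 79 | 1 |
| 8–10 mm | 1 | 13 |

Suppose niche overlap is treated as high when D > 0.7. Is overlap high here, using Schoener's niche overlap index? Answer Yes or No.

No

Proportions for Eleutherodactylus coqui (n=206): 6/206=0.0291, 47/206=0.2282, 73/206=0.3544, 79/206=0.3835, 1/206=0.0049
Proportions for Eleutherodactylus portoricensis (n=42): 3/42=0.0714, 18/42=0.4286, 7/42=0.1667, 1/42=0.0238, 13/42=0.3095
Σ|p₁ᵢ − p₂ᵢ| = 0.0423 + 0.2004 + 0.1877 + 0.3597 + 0.3046 = 1.0947
D = 1 − ½ × 1.0947 = 1 − 0.54735 = 0.45265
D = 0.45265 < 0.7 → No.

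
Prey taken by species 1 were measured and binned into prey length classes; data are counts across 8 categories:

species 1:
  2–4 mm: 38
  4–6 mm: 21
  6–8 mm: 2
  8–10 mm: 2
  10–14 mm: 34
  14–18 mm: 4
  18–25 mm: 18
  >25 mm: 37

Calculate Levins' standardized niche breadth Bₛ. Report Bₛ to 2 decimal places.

0.59

Proportions for species 1 (n=156): 38/156=0.2436, 21/156=0.1346, 2/156=0.0128, 2/156=0.0128, 34/156=0.2179, 4/156=0.0256, 18/156=0.1154, 37/156=0.2372
Σpᵢ² = 0.2436² + 0.1346² + 0.0128² + 0.0128² + 0.2179² + 0.0256² + 0.1154² + 0.2372² = 0.059341 + 0.018117 + 0.000164 + 0.000164 + 0.047480 + 0.000655 + 0.013317 + 0.056264 = 0.195502
B = 1 / 0.195502 = 5.1150
Bₛ = (B − 1)/(n − 1) = (5.1150 − 1)/(8 − 1) = 4.1150/7 = 0.5879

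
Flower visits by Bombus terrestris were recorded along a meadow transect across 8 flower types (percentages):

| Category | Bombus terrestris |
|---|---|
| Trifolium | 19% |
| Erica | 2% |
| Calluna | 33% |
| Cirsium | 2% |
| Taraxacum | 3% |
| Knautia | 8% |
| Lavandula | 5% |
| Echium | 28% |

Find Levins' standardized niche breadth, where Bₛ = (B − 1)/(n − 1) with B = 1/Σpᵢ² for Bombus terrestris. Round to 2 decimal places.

Convert percentages to proportions (divide by 100).
Σpᵢ² = 0.19² + 0.02² + 0.33² + 0.02² + 0.03² + 0.08² + 0.05² + 0.28² = 0.0361 + 0.0004 + 0.1089 + 0.0004 + 0.0009 + 0.0064 + 0.0025 + 0.0784 = 0.2340
B = 1 / 0.2340 = 4.2735
Bₛ = (B − 1)/(n − 1) = (4.2735 − 1)/(8 − 1) = 3.2735/7 = 0.4676

0.47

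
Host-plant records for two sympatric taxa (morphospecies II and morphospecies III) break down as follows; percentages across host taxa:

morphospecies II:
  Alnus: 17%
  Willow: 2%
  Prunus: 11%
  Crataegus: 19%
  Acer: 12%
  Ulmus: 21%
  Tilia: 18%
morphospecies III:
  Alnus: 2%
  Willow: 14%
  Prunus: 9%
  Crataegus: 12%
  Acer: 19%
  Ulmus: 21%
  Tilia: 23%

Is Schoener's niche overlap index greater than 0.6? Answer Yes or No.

Convert percentages to proportions (divide by 100).
Σ|p₁ᵢ − p₂ᵢ| = 0.15 + 0.12 + 0.02 + 0.07 + 0.07 + 0.00 + 0.05 = 0.48
D = 1 − ½ × 0.48 = 1 − 0.240 = 0.7600
D = 0.7600 > 0.6 → Yes.

Yes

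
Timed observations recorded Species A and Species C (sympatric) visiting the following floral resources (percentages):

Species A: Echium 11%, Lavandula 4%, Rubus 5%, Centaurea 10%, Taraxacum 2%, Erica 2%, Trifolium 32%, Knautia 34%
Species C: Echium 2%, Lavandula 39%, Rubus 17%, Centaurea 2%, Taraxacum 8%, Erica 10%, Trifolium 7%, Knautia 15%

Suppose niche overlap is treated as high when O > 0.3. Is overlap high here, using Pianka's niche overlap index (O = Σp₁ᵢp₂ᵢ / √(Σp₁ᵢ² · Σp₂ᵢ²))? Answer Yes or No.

Yes

Convert percentages to proportions (divide by 100).
Σ p₁ᵢp₂ᵢ = 0.0022 + 0.0156 + 0.0085 + 0.0020 + 0.0016 + 0.0020 + 0.0224 + 0.0510 = 0.1053
Σp_1ᵢ² = 0.11² + 0.04² + 0.05² + 0.10² + 0.02² + 0.02² + 0.32² + 0.34² = 0.0121 + 0.0016 + 0.0025 + 0.0100 + 0.0004 + 0.0004 + 0.1024 + 0.1156 = 0.2450
Σp_2ᵢ² = 0.02² + 0.39² + 0.17² + 0.02² + 0.08² + 0.10² + 0.07² + 0.15² = 0.0004 + 0.1521 + 0.0289 + 0.0004 + 0.0064 + 0.0100 + 0.0049 + 0.0225 = 0.2256
O = 0.1053 / √(0.2450 × 0.2256) = 0.1053 / 0.23510 = 0.4479
O = 0.4479 > 0.3 → Yes.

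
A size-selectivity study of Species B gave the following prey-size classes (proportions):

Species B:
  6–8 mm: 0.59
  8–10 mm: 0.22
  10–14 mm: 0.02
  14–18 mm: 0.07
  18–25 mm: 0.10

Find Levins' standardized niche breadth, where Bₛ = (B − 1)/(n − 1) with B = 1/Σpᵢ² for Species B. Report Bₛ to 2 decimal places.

0.36

Σpᵢ² = 0.59² + 0.22² + 0.02² + 0.07² + 0.10² = 0.3481 + 0.0484 + 0.0004 + 0.0049 + 0.0100 = 0.4118
B = 1 / 0.4118 = 2.4284
Bₛ = (B − 1)/(n − 1) = (2.4284 − 1)/(5 − 1) = 1.4284/4 = 0.3571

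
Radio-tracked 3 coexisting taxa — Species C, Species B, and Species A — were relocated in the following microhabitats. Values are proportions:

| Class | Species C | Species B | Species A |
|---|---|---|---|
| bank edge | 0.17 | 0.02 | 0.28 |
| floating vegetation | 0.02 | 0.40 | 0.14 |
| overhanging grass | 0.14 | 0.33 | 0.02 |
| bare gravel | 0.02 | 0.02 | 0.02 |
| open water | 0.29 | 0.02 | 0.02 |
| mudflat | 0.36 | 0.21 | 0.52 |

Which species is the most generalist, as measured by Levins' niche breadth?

Σp_Cᵢ² = 0.17² + 0.02² + 0.14² + 0.02² + 0.29² + 0.36² = 0.0289 + 0.0004 + 0.0196 + 0.0004 + 0.0841 + 0.1296 = 0.2630
B_C = 1 / 0.2630 = 3.8023
Σp_Bᵢ² = 0.02² + 0.40² + 0.33² + 0.02² + 0.02² + 0.21² = 0.0004 + 0.1600 + 0.1089 + 0.0004 + 0.0004 + 0.0441 = 0.3142
B_B = 1 / 0.3142 = 3.1827
Σp_Aᵢ² = 0.28² + 0.14² + 0.02² + 0.02² + 0.02² + 0.52² = 0.0784 + 0.0196 + 0.0004 + 0.0004 + 0.0004 + 0.2704 = 0.3696
B_A = 1 / 0.3696 = 2.7056
Highest B → broadest niche (most generalist): Species C (B = 3.80).

Species C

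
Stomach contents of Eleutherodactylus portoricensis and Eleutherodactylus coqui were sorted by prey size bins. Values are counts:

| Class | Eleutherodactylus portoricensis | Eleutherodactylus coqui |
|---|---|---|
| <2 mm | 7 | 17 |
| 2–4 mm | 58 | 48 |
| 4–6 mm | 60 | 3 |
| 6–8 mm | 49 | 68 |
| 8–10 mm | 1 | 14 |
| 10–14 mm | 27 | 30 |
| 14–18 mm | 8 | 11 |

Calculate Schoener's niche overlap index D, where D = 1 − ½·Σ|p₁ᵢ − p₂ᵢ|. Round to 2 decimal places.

Proportions for Eleutherodactylus portoricensis (n=210): 7/210=0.0333, 58/210=0.2762, 60/210=0.2857, 49/210=0.2333, 1/210=0.0048, 27/210=0.1286, 8/210=0.0381
Proportions for Eleutherodactylus coqui (n=191): 17/191=0.0890, 48/191=0.2513, 3/191=0.0157, 68/191=0.3560, 14/191=0.0733, 30/191=0.1571, 11/191=0.0576
Σ|p₁ᵢ − p₂ᵢ| = 0.0557 + 0.0249 + 0.2700 + 0.1227 + 0.0685 + 0.0285 + 0.0195 = 0.5898
D = 1 − ½ × 0.5898 = 1 − 0.29490 = 0.70510

0.71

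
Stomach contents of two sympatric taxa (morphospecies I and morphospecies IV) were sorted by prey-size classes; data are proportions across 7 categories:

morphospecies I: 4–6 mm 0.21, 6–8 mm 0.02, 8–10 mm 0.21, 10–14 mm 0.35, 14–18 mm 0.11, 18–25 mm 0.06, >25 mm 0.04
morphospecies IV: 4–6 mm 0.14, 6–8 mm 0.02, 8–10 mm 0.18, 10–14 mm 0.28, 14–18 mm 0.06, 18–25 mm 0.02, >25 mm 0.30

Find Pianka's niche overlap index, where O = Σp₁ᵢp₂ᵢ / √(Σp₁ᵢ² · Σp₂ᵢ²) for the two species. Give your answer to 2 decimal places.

Σ p₁ᵢp₂ᵢ = 0.0294 + 0.0004 + 0.0378 + 0.0980 + 0.0066 + 0.0012 + 0.0120 = 0.1854
Σp_1ᵢ² = 0.21² + 0.02² + 0.21² + 0.35² + 0.11² + 0.06² + 0.04² = 0.0441 + 0.0004 + 0.0441 + 0.1225 + 0.0121 + 0.0036 + 0.0016 = 0.2284
Σp_2ᵢ² = 0.14² + 0.02² + 0.18² + 0.28² + 0.06² + 0.02² + 0.30² = 0.0196 + 0.0004 + 0.0324 + 0.0784 + 0.0036 + 0.0004 + 0.0900 = 0.2248
O = 0.1854 / √(0.2284 × 0.2248) = 0.1854 / 0.22659 = 0.8182

0.82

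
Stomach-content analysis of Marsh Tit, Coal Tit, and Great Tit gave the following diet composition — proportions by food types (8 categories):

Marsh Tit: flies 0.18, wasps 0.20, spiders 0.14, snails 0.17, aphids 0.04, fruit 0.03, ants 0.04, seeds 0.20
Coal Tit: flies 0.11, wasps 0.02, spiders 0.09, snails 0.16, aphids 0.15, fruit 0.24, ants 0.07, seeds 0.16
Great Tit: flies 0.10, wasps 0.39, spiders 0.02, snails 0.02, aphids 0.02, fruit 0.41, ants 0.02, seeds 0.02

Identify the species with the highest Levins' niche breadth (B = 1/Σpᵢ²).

Coal Tit

Σp_Marsᵢ² = 0.18² + 0.20² + 0.14² + 0.17² + 0.04² + 0.03² + 0.04² + 0.20² = 0.0324 + 0.0400 + 0.0196 + 0.0289 + 0.0016 + 0.0009 + 0.0016 + 0.0400 = 0.1650
B_Mars = 1 / 0.1650 = 6.0606
Σp_Coalᵢ² = 0.11² + 0.02² + 0.09² + 0.16² + 0.15² + 0.24² + 0.07² + 0.16² = 0.0121 + 0.0004 + 0.0081 + 0.0256 + 0.0225 + 0.0576 + 0.0049 + 0.0256 = 0.1568
B_Coal = 1 / 0.1568 = 6.3776
Σp_Greaᵢ² = 0.10² + 0.39² + 0.02² + 0.02² + 0.02² + 0.41² + 0.02² + 0.02² = 0.0100 + 0.1521 + 0.0004 + 0.0004 + 0.0004 + 0.1681 + 0.0004 + 0.0004 = 0.3322
B_Grea = 1 / 0.3322 = 3.0102
Highest B → broadest niche (most generalist): Coal Tit (B = 6.38).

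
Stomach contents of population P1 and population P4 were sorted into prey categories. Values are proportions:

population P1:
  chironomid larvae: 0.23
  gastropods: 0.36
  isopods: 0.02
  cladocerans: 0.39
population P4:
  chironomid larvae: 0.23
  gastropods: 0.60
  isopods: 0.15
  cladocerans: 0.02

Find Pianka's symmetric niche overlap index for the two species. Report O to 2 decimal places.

Σ p₁ᵢp₂ᵢ = 0.0529 + 0.2160 + 0.0030 + 0.0078 = 0.2797
Σp_1ᵢ² = 0.23² + 0.36² + 0.02² + 0.39² = 0.0529 + 0.1296 + 0.0004 + 0.1521 = 0.3350
Σp_2ᵢ² = 0.23² + 0.60² + 0.15² + 0.02² = 0.0529 + 0.3600 + 0.0225 + 0.0004 = 0.4358
O = 0.2797 / √(0.3350 × 0.4358) = 0.2797 / 0.38209 = 0.7320

0.73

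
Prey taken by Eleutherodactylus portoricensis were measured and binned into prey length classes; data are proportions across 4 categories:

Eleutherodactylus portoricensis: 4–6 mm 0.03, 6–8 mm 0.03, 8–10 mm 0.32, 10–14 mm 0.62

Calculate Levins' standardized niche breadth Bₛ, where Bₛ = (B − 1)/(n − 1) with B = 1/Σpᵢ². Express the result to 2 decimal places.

Σpᵢ² = 0.03² + 0.03² + 0.32² + 0.62² = 0.0009 + 0.0009 + 0.1024 + 0.3844 = 0.4886
B = 1 / 0.4886 = 2.0467
Bₛ = (B − 1)/(n − 1) = (2.0467 − 1)/(4 − 1) = 1.0467/3 = 0.3489

0.35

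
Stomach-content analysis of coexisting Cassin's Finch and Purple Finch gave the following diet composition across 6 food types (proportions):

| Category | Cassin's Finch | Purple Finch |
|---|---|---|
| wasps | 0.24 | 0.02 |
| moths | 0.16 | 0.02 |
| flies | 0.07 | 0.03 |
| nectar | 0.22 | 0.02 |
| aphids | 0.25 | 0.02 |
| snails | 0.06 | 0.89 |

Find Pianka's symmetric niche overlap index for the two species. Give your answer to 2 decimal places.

0.18

Σ p₁ᵢp₂ᵢ = 0.0048 + 0.0032 + 0.0021 + 0.0044 + 0.0050 + 0.0534 = 0.0729
Σp_1ᵢ² = 0.24² + 0.16² + 0.07² + 0.22² + 0.25² + 0.06² = 0.0576 + 0.0256 + 0.0049 + 0.0484 + 0.0625 + 0.0036 = 0.2026
Σp_2ᵢ² = 0.02² + 0.02² + 0.03² + 0.02² + 0.02² + 0.89² = 0.0004 + 0.0004 + 0.0009 + 0.0004 + 0.0004 + 0.7921 = 0.7946
O = 0.0729 / √(0.2026 × 0.7946) = 0.0729 / 0.40123 = 0.1817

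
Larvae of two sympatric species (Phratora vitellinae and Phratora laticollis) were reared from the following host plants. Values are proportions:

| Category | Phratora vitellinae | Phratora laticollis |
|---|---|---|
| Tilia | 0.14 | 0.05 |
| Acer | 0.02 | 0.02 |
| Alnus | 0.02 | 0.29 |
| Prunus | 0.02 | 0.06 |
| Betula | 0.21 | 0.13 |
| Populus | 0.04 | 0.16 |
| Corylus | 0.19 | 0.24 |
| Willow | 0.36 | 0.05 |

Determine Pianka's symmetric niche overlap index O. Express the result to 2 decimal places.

Σ p₁ᵢp₂ᵢ = 0.0070 + 0.0004 + 0.0058 + 0.0012 + 0.0273 + 0.0064 + 0.0456 + 0.0180 = 0.1117
Σp_1ᵢ² = 0.14² + 0.02² + 0.02² + 0.02² + 0.21² + 0.04² + 0.19² + 0.36² = 0.0196 + 0.0004 + 0.0004 + 0.0004 + 0.0441 + 0.0016 + 0.0361 + 0.1296 = 0.2322
Σp_2ᵢ² = 0.05² + 0.02² + 0.29² + 0.06² + 0.13² + 0.16² + 0.24² + 0.05² = 0.0025 + 0.0004 + 0.0841 + 0.0036 + 0.0169 + 0.0256 + 0.0576 + 0.0025 = 0.1932
O = 0.1117 / √(0.2322 × 0.1932) = 0.1117 / 0.21180 = 0.5274

0.53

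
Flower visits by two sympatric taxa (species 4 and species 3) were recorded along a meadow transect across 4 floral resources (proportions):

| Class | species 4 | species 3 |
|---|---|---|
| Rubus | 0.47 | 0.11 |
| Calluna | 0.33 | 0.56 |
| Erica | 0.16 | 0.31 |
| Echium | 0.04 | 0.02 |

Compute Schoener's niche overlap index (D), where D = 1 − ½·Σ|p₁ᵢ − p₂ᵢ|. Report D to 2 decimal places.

Σ|p₁ᵢ − p₂ᵢ| = 0.36 + 0.23 + 0.15 + 0.02 = 0.76
D = 1 − ½ × 0.76 = 1 − 0.380 = 0.6200

0.62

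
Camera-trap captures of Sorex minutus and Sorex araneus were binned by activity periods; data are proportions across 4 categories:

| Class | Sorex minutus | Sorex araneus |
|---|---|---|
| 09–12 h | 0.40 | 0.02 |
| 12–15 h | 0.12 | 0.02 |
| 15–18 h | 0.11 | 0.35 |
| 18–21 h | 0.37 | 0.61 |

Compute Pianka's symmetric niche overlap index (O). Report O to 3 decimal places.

0.686

Σ p₁ᵢp₂ᵢ = 0.0080 + 0.0024 + 0.0385 + 0.2257 = 0.2746
Σp_1ᵢ² = 0.40² + 0.12² + 0.11² + 0.37² = 0.1600 + 0.0144 + 0.0121 + 0.1369 = 0.3234
Σp_2ᵢ² = 0.02² + 0.02² + 0.35² + 0.61² = 0.0004 + 0.0004 + 0.1225 + 0.3721 = 0.4954
O = 0.2746 / √(0.3234 × 0.4954) = 0.2746 / 0.400265 = 0.68605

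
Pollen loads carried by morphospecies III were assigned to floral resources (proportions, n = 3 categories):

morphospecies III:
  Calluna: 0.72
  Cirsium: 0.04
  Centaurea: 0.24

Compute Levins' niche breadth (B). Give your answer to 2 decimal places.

1.73

Σpᵢ² = 0.72² + 0.04² + 0.24² = 0.5184 + 0.0016 + 0.0576 = 0.5776
B = 1 / 0.5776 = 1.7313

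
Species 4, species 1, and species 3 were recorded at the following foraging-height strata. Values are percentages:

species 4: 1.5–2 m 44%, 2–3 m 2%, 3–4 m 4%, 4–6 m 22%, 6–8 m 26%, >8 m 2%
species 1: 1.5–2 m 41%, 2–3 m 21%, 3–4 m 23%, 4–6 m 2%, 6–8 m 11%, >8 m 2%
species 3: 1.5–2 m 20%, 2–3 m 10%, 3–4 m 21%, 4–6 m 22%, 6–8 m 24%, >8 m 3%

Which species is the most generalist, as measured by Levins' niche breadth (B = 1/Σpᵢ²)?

species 3

Convert percentages to proportions (divide by 100).
Σp_4ᵢ² = 0.44² + 0.02² + 0.04² + 0.22² + 0.26² + 0.02² = 0.1936 + 0.0004 + 0.0016 + 0.0484 + 0.0676 + 0.0004 = 0.3120
B_4 = 1 / 0.3120 = 3.2051
Σp_1ᵢ² = 0.41² + 0.21² + 0.23² + 0.02² + 0.11² + 0.02² = 0.1681 + 0.0441 + 0.0529 + 0.0004 + 0.0121 + 0.0004 = 0.2780
B_1 = 1 / 0.2780 = 3.5971
Σp_3ᵢ² = 0.20² + 0.10² + 0.21² + 0.22² + 0.24² + 0.03² = 0.0400 + 0.0100 + 0.0441 + 0.0484 + 0.0576 + 0.0009 = 0.2010
B_3 = 1 / 0.2010 = 4.9751
Highest B → broadest niche (most generalist): species 3 (B = 4.98).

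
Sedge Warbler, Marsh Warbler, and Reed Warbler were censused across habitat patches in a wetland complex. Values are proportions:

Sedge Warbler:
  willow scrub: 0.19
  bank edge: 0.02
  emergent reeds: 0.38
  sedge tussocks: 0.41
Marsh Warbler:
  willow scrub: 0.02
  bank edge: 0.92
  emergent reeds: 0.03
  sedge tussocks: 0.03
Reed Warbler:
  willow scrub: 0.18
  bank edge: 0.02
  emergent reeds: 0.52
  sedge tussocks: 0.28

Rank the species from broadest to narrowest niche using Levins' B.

Sedge Warbler > Reed Warbler > Marsh Warbler

Σp_Sedgᵢ² = 0.19² + 0.02² + 0.38² + 0.41² = 0.0361 + 0.0004 + 0.1444 + 0.1681 = 0.3490
B_Sedg = 1 / 0.3490 = 2.8653
Σp_Marsᵢ² = 0.02² + 0.92² + 0.03² + 0.03² = 0.0004 + 0.8464 + 0.0009 + 0.0009 = 0.8486
B_Mars = 1 / 0.8486 = 1.1784
Σp_Reedᵢ² = 0.18² + 0.02² + 0.52² + 0.28² = 0.0324 + 0.0004 + 0.2704 + 0.0784 = 0.3816
B_Reed = 1 / 0.3816 = 2.6205
Ranking by B (broadest → narrowest): Sedge Warbler (2.87) > Reed Warbler (2.62) > Marsh Warbler (1.18)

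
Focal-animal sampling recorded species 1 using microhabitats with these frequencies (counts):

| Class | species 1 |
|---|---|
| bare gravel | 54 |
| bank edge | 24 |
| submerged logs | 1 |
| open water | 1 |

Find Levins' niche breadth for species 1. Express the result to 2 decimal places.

1.83

Proportions for species 1 (n=80): 54/80=0.6750, 24/80=0.3000, 1/80=0.0125, 1/80=0.0125
Σpᵢ² = 0.6750² + 0.3000² + 0.0125² + 0.0125² = 0.455625 + 0.090000 + 0.000156 + 0.000156 = 0.545937
B = 1 / 0.545937 = 1.8317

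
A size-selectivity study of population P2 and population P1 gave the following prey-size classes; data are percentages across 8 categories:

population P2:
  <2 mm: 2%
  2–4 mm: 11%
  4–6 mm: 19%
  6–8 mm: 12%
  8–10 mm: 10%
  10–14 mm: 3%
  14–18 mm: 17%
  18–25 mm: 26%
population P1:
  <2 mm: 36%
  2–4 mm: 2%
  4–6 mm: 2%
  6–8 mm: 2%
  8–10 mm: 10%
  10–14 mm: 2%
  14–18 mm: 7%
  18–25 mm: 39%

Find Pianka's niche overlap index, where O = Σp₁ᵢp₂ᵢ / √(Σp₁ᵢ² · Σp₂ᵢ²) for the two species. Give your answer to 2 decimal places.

0.62

Convert percentages to proportions (divide by 100).
Σ p₁ᵢp₂ᵢ = 0.0072 + 0.0022 + 0.0038 + 0.0024 + 0.0100 + 0.0006 + 0.0119 + 0.1014 = 0.1395
Σp_1ᵢ² = 0.02² + 0.11² + 0.19² + 0.12² + 0.10² + 0.03² + 0.17² + 0.26² = 0.0004 + 0.0121 + 0.0361 + 0.0144 + 0.0100 + 0.0009 + 0.0289 + 0.0676 = 0.1704
Σp_2ᵢ² = 0.36² + 0.02² + 0.02² + 0.02² + 0.10² + 0.02² + 0.07² + 0.39² = 0.1296 + 0.0004 + 0.0004 + 0.0004 + 0.0100 + 0.0004 + 0.0049 + 0.1521 = 0.2982
O = 0.1395 / √(0.1704 × 0.2982) = 0.1395 / 0.22542 = 0.6188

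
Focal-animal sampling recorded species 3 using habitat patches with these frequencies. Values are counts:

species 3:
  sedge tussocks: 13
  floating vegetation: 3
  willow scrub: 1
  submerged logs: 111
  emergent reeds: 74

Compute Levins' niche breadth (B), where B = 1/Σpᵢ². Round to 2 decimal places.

Proportions for species 3 (n=202): 13/202=0.0644, 3/202=0.0149, 1/202=0.0050, 111/202=0.5495, 74/202=0.3663
Σpᵢ² = 0.0644² + 0.0149² + 0.0050² + 0.5495² + 0.3663² = 0.004147 + 0.000222 + 0.000025 + 0.301950 + 0.134176 = 0.440520
B = 1 / 0.440520 = 2.2700

2.27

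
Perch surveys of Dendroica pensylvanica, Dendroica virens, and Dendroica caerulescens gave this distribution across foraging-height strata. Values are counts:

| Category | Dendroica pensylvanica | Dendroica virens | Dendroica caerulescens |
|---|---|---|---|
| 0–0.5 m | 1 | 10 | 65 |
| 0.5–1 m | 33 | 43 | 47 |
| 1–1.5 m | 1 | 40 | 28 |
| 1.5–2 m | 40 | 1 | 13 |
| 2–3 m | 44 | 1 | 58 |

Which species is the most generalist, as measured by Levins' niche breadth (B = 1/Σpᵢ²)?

Proportions for Dendroica pensylvanica (n=119): 1/119=0.0084, 33/119=0.2773, 1/119=0.0084, 40/119=0.3361, 44/119=0.3697
Proportions for Dendroica virens (n=95): 10/95=0.1053, 43/95=0.4526, 40/95=0.4211, 1/95=0.0105, 1/95=0.0105
Proportions for Dendroica caerulescens (n=211): 65/211=0.3081, 47/211=0.2227, 28/211=0.1327, 13/211=0.0616, 58/211=0.2749
Σp_pensᵢ² = 0.0084² + 0.2773² + 0.0084² + 0.3361² + 0.3697² = 0.000071 + 0.076895 + 0.000071 + 0.112963 + 0.136678 = 0.326678
B_pens = 1 / 0.326678 = 3.0611
Σp_vireᵢ² = 0.1053² + 0.4526² + 0.4211² + 0.0105² + 0.0105² = 0.011088 + 0.204847 + 0.177325 + 0.000110 + 0.000110 = 0.393480
B_vire = 1 / 0.393480 = 2.5414
Σp_caerᵢ² = 0.3081² + 0.2227² + 0.1327² + 0.0616² + 0.2749² = 0.094926 + 0.049595 + 0.017609 + 0.003795 + 0.075570 = 0.241495
B_caer = 1 / 0.241495 = 4.1409
Highest B → broadest niche (most generalist): Dendroica caerulescens (B = 4.14).

Dendroica caerulescens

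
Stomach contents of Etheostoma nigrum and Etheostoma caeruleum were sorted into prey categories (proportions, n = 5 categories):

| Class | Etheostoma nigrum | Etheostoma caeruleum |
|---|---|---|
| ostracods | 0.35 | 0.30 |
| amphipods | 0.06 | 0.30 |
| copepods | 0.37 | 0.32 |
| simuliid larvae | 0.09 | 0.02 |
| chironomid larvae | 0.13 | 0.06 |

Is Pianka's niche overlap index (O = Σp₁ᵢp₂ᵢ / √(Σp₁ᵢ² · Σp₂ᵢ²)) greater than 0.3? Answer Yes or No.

Yes

Σ p₁ᵢp₂ᵢ = 0.1050 + 0.0180 + 0.1184 + 0.0018 + 0.0078 = 0.2510
Σp_1ᵢ² = 0.35² + 0.06² + 0.37² + 0.09² + 0.13² = 0.1225 + 0.0036 + 0.1369 + 0.0081 + 0.0169 = 0.2880
Σp_2ᵢ² = 0.30² + 0.30² + 0.32² + 0.02² + 0.06² = 0.0900 + 0.0900 + 0.1024 + 0.0004 + 0.0036 = 0.2864
O = 0.2510 / √(0.2880 × 0.2864) = 0.2510 / 0.28720 = 0.8740
O = 0.8740 > 0.3 → Yes.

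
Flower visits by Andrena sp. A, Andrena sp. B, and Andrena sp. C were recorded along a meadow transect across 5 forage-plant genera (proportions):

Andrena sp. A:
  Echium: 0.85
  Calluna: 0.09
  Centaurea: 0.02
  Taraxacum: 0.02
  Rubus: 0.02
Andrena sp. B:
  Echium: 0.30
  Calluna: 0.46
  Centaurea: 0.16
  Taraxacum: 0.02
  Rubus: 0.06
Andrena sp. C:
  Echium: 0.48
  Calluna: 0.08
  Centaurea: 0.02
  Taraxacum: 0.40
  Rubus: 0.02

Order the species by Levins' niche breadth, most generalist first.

Σp_Aᵢ² = 0.85² + 0.09² + 0.02² + 0.02² + 0.02² = 0.7225 + 0.0081 + 0.0004 + 0.0004 + 0.0004 = 0.7318
B_A = 1 / 0.7318 = 1.3665
Σp_Bᵢ² = 0.30² + 0.46² + 0.16² + 0.02² + 0.06² = 0.0900 + 0.2116 + 0.0256 + 0.0004 + 0.0036 = 0.3312
B_B = 1 / 0.3312 = 3.0193
Σp_Cᵢ² = 0.48² + 0.08² + 0.02² + 0.40² + 0.02² = 0.2304 + 0.0064 + 0.0004 + 0.1600 + 0.0004 = 0.3976
B_C = 1 / 0.3976 = 2.5151
Ranking by B (broadest → narrowest): Andrena sp. B (3.02) > Andrena sp. C (2.52) > Andrena sp. A (1.37)

Andrena sp. B > Andrena sp. C > Andrena sp. A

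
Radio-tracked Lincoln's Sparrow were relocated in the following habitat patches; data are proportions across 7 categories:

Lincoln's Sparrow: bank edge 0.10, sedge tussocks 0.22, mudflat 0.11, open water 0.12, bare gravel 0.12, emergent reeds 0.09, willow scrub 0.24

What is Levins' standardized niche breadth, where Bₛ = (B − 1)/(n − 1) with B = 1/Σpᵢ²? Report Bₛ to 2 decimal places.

Σpᵢ² = 0.10² + 0.22² + 0.11² + 0.12² + 0.12² + 0.09² + 0.24² = 0.0100 + 0.0484 + 0.0121 + 0.0144 + 0.0144 + 0.0081 + 0.0576 = 0.1650
B = 1 / 0.1650 = 6.0606
Bₛ = (B − 1)/(n − 1) = (6.0606 − 1)/(7 − 1) = 5.0606/6 = 0.8434

0.84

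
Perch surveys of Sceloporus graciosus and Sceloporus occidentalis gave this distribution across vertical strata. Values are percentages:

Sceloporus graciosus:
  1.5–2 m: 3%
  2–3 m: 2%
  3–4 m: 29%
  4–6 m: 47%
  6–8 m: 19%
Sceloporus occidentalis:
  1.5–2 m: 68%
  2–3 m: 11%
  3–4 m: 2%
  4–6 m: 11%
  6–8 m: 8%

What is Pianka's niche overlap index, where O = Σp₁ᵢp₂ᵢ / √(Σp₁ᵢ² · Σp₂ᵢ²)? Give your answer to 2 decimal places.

0.23

Convert percentages to proportions (divide by 100).
Σ p₁ᵢp₂ᵢ = 0.0204 + 0.0022 + 0.0058 + 0.0517 + 0.0152 = 0.0953
Σp_1ᵢ² = 0.03² + 0.02² + 0.29² + 0.47² + 0.19² = 0.0009 + 0.0004 + 0.0841 + 0.2209 + 0.0361 = 0.3424
Σp_2ᵢ² = 0.68² + 0.11² + 0.02² + 0.11² + 0.08² = 0.4624 + 0.0121 + 0.0004 + 0.0121 + 0.0064 = 0.4934
O = 0.0953 / √(0.3424 × 0.4934) = 0.0953 / 0.41102 = 0.2319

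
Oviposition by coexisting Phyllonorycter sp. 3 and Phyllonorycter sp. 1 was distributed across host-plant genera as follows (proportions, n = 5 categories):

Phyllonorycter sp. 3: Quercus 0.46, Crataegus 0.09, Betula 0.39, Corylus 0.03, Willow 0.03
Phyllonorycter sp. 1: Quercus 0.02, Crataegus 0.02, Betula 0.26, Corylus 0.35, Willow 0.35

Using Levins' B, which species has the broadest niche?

Phyllonorycter sp. 1

Σp_3ᵢ² = 0.46² + 0.09² + 0.39² + 0.03² + 0.03² = 0.2116 + 0.0081 + 0.1521 + 0.0009 + 0.0009 = 0.3736
B_3 = 1 / 0.3736 = 2.6767
Σp_1ᵢ² = 0.02² + 0.02² + 0.26² + 0.35² + 0.35² = 0.0004 + 0.0004 + 0.0676 + 0.1225 + 0.1225 = 0.3134
B_1 = 1 / 0.3134 = 3.1908
Highest B → broadest niche (most generalist): Phyllonorycter sp. 1 (B = 3.19).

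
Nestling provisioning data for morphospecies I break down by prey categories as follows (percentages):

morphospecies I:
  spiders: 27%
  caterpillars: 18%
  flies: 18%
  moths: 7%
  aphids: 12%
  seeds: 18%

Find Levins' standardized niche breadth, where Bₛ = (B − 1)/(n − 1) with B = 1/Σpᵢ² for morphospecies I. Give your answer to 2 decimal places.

Convert percentages to proportions (divide by 100).
Σpᵢ² = 0.27² + 0.18² + 0.18² + 0.07² + 0.12² + 0.18² = 0.0729 + 0.0324 + 0.0324 + 0.0049 + 0.0144 + 0.0324 = 0.1894
B = 1 / 0.1894 = 5.2798
Bₛ = (B − 1)/(n − 1) = (5.2798 − 1)/(6 − 1) = 4.2798/5 = 0.8560

0.86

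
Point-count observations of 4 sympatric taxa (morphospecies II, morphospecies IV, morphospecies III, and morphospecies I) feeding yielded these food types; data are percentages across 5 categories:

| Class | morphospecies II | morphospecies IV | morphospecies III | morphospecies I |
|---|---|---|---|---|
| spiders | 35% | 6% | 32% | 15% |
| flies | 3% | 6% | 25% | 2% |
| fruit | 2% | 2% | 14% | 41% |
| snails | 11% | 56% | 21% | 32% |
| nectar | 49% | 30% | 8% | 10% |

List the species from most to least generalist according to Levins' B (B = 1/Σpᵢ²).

Convert percentages to proportions (divide by 100).
Σp_IIᵢ² = 0.35² + 0.03² + 0.02² + 0.11² + 0.49² = 0.1225 + 0.0009 + 0.0004 + 0.0121 + 0.2401 = 0.3760
B_II = 1 / 0.3760 = 2.6596
Σp_IVᵢ² = 0.06² + 0.06² + 0.02² + 0.56² + 0.30² = 0.0036 + 0.0036 + 0.0004 + 0.3136 + 0.0900 = 0.4112
B_IV = 1 / 0.4112 = 2.4319
Σp_IIIᵢ² = 0.32² + 0.25² + 0.14² + 0.21² + 0.08² = 0.1024 + 0.0625 + 0.0196 + 0.0441 + 0.0064 = 0.2350
B_III = 1 / 0.2350 = 4.2553
Σp_Iᵢ² = 0.15² + 0.02² + 0.41² + 0.32² + 0.10² = 0.0225 + 0.0004 + 0.1681 + 0.1024 + 0.0100 = 0.3034
B_I = 1 / 0.3034 = 3.2960
Ranking by B (broadest → narrowest): morphospecies III (4.26) > morphospecies I (3.30) > morphospecies II (2.66) > morphospecies IV (2.43)

morphospecies III > morphospecies I > morphospecies II > morphospecies IV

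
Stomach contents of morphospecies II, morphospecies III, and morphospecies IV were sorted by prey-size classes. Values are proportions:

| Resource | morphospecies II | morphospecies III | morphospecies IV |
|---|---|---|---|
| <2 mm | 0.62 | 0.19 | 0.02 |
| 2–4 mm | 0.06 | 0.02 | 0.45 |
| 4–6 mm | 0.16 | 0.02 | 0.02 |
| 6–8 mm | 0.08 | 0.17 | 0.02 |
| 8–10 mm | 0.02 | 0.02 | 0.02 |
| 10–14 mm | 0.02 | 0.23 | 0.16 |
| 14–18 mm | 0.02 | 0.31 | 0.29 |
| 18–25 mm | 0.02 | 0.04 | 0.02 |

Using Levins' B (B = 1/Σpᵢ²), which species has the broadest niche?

morphospecies III

Σp_IIᵢ² = 0.62² + 0.06² + 0.16² + 0.08² + 0.02² + 0.02² + 0.02² + 0.02² = 0.3844 + 0.0036 + 0.0256 + 0.0064 + 0.0004 + 0.0004 + 0.0004 + 0.0004 = 0.4216
B_II = 1 / 0.4216 = 2.3719
Σp_IIIᵢ² = 0.19² + 0.02² + 0.02² + 0.17² + 0.02² + 0.23² + 0.31² + 0.04² = 0.0361 + 0.0004 + 0.0004 + 0.0289 + 0.0004 + 0.0529 + 0.0961 + 0.0016 = 0.2168
B_III = 1 / 0.2168 = 4.6125
Σp_IVᵢ² = 0.02² + 0.45² + 0.02² + 0.02² + 0.02² + 0.16² + 0.29² + 0.02² = 0.0004 + 0.2025 + 0.0004 + 0.0004 + 0.0004 + 0.0256 + 0.0841 + 0.0004 = 0.3142
B_IV = 1 / 0.3142 = 3.1827
Highest B → broadest niche (most generalist): morphospecies III (B = 4.61).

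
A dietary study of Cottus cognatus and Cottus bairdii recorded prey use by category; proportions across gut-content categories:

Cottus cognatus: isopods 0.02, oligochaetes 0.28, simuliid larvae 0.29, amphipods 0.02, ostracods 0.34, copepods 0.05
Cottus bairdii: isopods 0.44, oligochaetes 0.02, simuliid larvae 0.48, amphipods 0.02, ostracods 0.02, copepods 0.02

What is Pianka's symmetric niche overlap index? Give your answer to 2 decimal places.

Σ p₁ᵢp₂ᵢ = 0.0088 + 0.0056 + 0.1392 + 0.0004 + 0.0068 + 0.0010 = 0.1618
Σp_1ᵢ² = 0.02² + 0.28² + 0.29² + 0.02² + 0.34² + 0.05² = 0.0004 + 0.0784 + 0.0841 + 0.0004 + 0.1156 + 0.0025 = 0.2814
Σp_2ᵢ² = 0.44² + 0.02² + 0.48² + 0.02² + 0.02² + 0.02² = 0.1936 + 0.0004 + 0.2304 + 0.0004 + 0.0004 + 0.0004 = 0.4256
O = 0.1618 / √(0.2814 × 0.4256) = 0.1618 / 0.34607 = 0.4675

0.47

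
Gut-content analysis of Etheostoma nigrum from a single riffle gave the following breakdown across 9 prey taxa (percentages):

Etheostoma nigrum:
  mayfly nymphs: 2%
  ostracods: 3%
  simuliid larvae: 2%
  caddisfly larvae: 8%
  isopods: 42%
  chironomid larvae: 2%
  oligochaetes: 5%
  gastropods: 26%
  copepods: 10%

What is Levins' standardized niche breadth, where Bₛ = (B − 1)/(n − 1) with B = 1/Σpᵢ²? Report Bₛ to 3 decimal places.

Convert percentages to proportions (divide by 100).
Σpᵢ² = 0.02² + 0.03² + 0.02² + 0.08² + 0.42² + 0.02² + 0.05² + 0.26² + 0.10² = 0.0004 + 0.0009 + 0.0004 + 0.0064 + 0.1764 + 0.0004 + 0.0025 + 0.0676 + 0.0100 = 0.2650
B = 1 / 0.2650 = 3.77358
Bₛ = (B − 1)/(n − 1) = (3.77358 − 1)/(9 − 1) = 2.77358/8 = 0.34670

0.347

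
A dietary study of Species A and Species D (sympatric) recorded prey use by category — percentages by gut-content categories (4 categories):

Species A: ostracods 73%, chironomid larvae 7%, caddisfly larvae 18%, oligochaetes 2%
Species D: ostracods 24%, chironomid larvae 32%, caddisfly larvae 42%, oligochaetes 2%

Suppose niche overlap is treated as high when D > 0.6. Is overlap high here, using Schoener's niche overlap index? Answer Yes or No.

No

Convert percentages to proportions (divide by 100).
Σ|p₁ᵢ − p₂ᵢ| = 0.49 + 0.25 + 0.24 + 0.00 = 0.98
D = 1 − ½ × 0.98 = 1 − 0.490 = 0.5100
D = 0.5100 < 0.6 → No.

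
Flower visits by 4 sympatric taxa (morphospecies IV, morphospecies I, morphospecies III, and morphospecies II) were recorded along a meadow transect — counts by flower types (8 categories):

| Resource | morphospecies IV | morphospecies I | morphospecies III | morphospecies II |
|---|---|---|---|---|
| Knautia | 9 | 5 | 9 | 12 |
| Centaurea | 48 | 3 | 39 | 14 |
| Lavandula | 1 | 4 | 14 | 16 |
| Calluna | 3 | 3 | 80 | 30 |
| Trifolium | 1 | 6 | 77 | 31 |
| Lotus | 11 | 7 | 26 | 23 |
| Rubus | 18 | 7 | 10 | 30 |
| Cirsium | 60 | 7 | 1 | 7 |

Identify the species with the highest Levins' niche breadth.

Proportions for morphospecies IV (n=151): 9/151=0.0596, 48/151=0.3179, 1/151=0.0066, 3/151=0.0199, 1/151=0.0066, 11/151=0.0728, 18/151=0.1192, 60/151=0.3974
Proportions for morphospecies I (n=42): 5/42=0.1190, 3/42=0.0714, 4/42=0.0952, 3/42=0.0714, 6/42=0.1429, 7/42=0.1667, 7/42=0.1667, 7/42=0.1667
Proportions for morphospecies III (n=256): 9/256=0.0352, 39/256=0.1523, 14/256=0.0547, 80/256=0.3125, 77/256=0.3008, 26/256=0.1016, 10/256=0.0391, 1/256=0.0039
Proportions for morphospecies II (n=163): 12/163=0.0736, 14/163=0.0859, 16/163=0.0982, 30/163=0.1840, 31/163=0.1902, 23/163=0.1411, 30/163=0.1840, 7/163=0.0429
Σp_IVᵢ² = 0.0596² + 0.3179² + 0.0066² + 0.0199² + 0.0066² + 0.0728² + 0.1192² + 0.3974² = 0.003552 + 0.101060 + 0.000044 + 0.000396 + 0.000044 + 0.005300 + 0.014209 + 0.157927 = 0.282532
B_IV = 1 / 0.282532 = 3.5394
Σp_Iᵢ² = 0.1190² + 0.0714² + 0.0952² + 0.0714² + 0.1429² + 0.1667² + 0.1667² + 0.1667² = 0.014161 + 0.005098 + 0.009063 + 0.005098 + 0.020420 + 0.027789 + 0.027789 + 0.027789 = 0.137207
B_I = 1 / 0.137207 = 7.2883
Σp_IIIᵢ² = 0.0352² + 0.1523² + 0.0547² + 0.3125² + 0.3008² + 0.1016² + 0.0391² + 0.0039² = 0.001239 + 0.023195 + 0.002992 + 0.097656 + 0.090481 + 0.010323 + 0.001529 + 0.000015 = 0.227430
B_III = 1 / 0.227430 = 4.3970
Σp_IIᵢ² = 0.0736² + 0.0859² + 0.0982² + 0.1840² + 0.1902² + 0.1411² + 0.1840² + 0.0429² = 0.005417 + 0.007379 + 0.009643 + 0.033856 + 0.036176 + 0.019909 + 0.033856 + 0.001840 = 0.148076
B_II = 1 / 0.148076 = 6.7533
Highest B → broadest niche (most generalist): morphospecies I (B = 7.29).

morphospecies I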